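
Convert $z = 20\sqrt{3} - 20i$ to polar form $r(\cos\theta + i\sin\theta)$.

r = |z| = sqrt(a^2 + b^2) = sqrt((20*sqrt(3))^2 + (-20)^2) = sqrt(1200 + 400) = sqrt(1600) = 40
θ = arctan(b/a) = arctan(-20/34.641) (quadrant-adjusted) = 330°
z = 40(cos 330° + i sin 330°)


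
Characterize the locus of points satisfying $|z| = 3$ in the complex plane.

|z| = 3 means sqrt(x^2 + y^2) = 3
This is a circle of radius 3 centered at the origin


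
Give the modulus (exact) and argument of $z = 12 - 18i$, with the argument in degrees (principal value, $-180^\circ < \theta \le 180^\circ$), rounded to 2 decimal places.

|z| = sqrt(12^2 + (-18)^2) = sqrt(468)
arg(z) = arctan(b/a) = arctan(-18/12) (quadrant-adjusted) = -56.31°


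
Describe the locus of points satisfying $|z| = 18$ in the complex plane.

|z| = 18 means sqrt(x^2 + y^2) = 18
This is a circle of radius 18 centered at the origin


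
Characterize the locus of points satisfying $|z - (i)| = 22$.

|z - z0| = r describes a circle centered at z0 with radius r
Here z0 = i and r = 22
Locus: Circle centered at (0, 1) with radius 22


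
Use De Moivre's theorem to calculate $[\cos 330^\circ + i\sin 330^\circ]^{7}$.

By De Moivre: z^n = r^n(cos(nθ) + i sin(nθ))
= 1^7(cos(7*330°) + i sin(7*330°))
= 1(cos 150° + i sin 150°)
= -sqrt(3)/2 + (1/2)i


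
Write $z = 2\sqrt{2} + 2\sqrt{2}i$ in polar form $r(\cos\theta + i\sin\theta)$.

r = |z| = sqrt(a^2 + b^2) = sqrt((2*sqrt(2))^2 + (2*sqrt(2))^2) = sqrt(8 + 8) = sqrt(16) = 4
θ = arctan(b/a) = arctan(2.8284/2.8284) (quadrant-adjusted) = 45°
z = 4(cos 45° + i sin 45°)


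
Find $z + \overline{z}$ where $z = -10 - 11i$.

z + conjugate(z) = (a + bi) + (a - bi) = 2a
= 2 * (-10) = -20


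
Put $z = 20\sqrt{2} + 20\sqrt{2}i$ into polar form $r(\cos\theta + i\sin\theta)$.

r = |z| = sqrt(a^2 + b^2) = sqrt((20*sqrt(2))^2 + (20*sqrt(2))^2) = sqrt(800 + 800) = sqrt(1600) = 40
θ = arctan(b/a) = arctan(28.2843/28.2843) (quadrant-adjusted) = 45°
z = 40(cos 45° + i sin 45°)


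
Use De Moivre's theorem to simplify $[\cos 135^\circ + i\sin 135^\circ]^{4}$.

By De Moivre: z^n = r^n(cos(nθ) + i sin(nθ))
= 1^4(cos(4*135°) + i sin(4*135°))
= 1(cos 180° + i sin 180°)
= -1


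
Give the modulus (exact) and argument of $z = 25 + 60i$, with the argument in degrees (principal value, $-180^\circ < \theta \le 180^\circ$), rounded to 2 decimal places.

|z| = sqrt(25^2 + 60^2) = 65
arg(z) = arctan(b/a) = arctan(60/25) (quadrant-adjusted) = 67.38°


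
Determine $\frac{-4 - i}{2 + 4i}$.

Multiply numerator and denominator by conjugate (2 - 4i):
= (-4 - i)(2 - 4i) / (2^2 + 4^2)
= (-12 + 14i) / 20
Divide through by 2: (-6 + 7i) / 10
= -3/5 + (7/10)i


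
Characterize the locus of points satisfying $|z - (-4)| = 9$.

|z - z0| = r describes a circle centered at z0 with radius r
Here z0 = -4 and r = 9
Locus: Circle centered at (-4, 0) with radius 9


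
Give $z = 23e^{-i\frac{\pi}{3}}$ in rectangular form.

a = r cos θ = 23 * 1/2 = 23/2
b = r sin θ = 23 * -sqrt(3)/2 = -23*sqrt(3)/2
z = 23/2 - (23*sqrt(3)/2)i


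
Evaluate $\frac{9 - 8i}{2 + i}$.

Multiply numerator and denominator by conjugate (2 - i):
= (9 - 8i)(2 - i) / (2^2 + 1^2)
= (10 - 25i) / 5
= 2 - 5i


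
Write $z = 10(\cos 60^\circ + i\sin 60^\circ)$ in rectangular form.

a = r cos θ = 10 * 1/2 = 5
b = r sin θ = 10 * sqrt(3)/2 = 5*sqrt(3)
z = 5 + 5*sqrt(3)i


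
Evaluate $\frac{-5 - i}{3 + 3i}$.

Multiply numerator and denominator by conjugate (3 - 3i):
= (-5 - i)(3 - 3i) / (3^2 + 3^2)
= (-18 + 12i) / 18
Divide through by 6: (-3 + 2i) / 3
= -1 + (2/3)i


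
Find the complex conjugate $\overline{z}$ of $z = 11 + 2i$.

If z = a + bi, then conjugate(z) = a - bi
conjugate(11 + 2i) = 11 - 2i


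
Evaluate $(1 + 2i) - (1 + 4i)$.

(1 - 1) + (2 - 4)i = -2i


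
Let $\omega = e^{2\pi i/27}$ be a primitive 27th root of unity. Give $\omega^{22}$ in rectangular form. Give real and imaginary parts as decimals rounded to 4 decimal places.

ω^22 = e^(2πi·22/27) = e^(i·44π/27)
= cos(44π/27) + i sin(44π/27)
= 0.3961 - 0.9182i


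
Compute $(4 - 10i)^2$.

(a + bi)^2 = a^2 - b^2 + 2abi
= 4^2 - (-10)^2 + 2*4*(-10)i
= -84 - 80i


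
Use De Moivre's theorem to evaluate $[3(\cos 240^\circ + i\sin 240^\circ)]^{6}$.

By De Moivre: z^n = r^n(cos(nθ) + i sin(nθ))
= 3^6(cos(6*240°) + i sin(6*240°))
= 729(cos 0° + i sin 0°)
= 729


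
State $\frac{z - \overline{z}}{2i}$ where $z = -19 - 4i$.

z - conjugate(z) = 2bi
(z - conjugate(z))/(2i) = 2bi/(2i) = b = -4


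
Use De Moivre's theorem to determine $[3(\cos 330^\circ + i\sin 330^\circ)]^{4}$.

By De Moivre: z^n = r^n(cos(nθ) + i sin(nθ))
= 3^4(cos(4*330°) + i sin(4*330°))
= 81(cos 240° + i sin 240°)
= -81/2 - (81*sqrt(3)/2)i


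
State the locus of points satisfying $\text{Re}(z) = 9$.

Re(z) = x where z = x + yi; the equation x = 9 is satisfied by all points with that x-coordinate
Locus: Vertical line x = 9


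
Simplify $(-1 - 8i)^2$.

(a + bi)^2 = a^2 - b^2 + 2abi
= (-1)^2 - (-8)^2 + 2*(-1)*(-8)i
= -63 + 16i


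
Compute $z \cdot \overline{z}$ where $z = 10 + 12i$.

z * conjugate(z) = |z|^2 = a^2 + b^2
= 10^2 + 12^2 = 244


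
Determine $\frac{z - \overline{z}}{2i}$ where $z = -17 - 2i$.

z - conjugate(z) = 2bi
(z - conjugate(z))/(2i) = 2bi/(2i) = b = -2


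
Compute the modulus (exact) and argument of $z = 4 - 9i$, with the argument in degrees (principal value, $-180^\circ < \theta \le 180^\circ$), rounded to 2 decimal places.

|z| = sqrt(4^2 + (-9)^2) = sqrt(97)
arg(z) = arctan(b/a) = arctan(-9/4) (quadrant-adjusted) = -66.04°


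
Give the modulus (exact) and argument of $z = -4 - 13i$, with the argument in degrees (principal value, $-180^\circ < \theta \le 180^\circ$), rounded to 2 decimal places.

|z| = sqrt((-4)^2 + (-13)^2) = sqrt(185)
arg(z) = arctan(b/a) = arctan(-13/-4) (quadrant-adjusted) = -107.10°


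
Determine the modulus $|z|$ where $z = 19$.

|z| = sqrt(a^2 + b^2) = sqrt(19^2 + 0^2) = sqrt(361) = 19


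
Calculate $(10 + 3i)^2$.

(a + bi)^2 = a^2 - b^2 + 2abi
= 10^2 - 3^2 + 2*10*3i
= 91 + 60i


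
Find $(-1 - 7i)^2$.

(a + bi)^2 = a^2 - b^2 + 2abi
= (-1)^2 - (-7)^2 + 2*(-1)*(-7)i
= -48 + 14i


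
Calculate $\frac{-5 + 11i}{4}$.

Divisor is real, so divide each part by 4:
= -5/4 + (11/4)i


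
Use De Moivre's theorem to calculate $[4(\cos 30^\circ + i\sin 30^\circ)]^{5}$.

By De Moivre: z^n = r^n(cos(nθ) + i sin(nθ))
= 4^5(cos(5*30°) + i sin(5*30°))
= 1024(cos 150° + i sin 150°)
= -512*sqrt(3) + 512i


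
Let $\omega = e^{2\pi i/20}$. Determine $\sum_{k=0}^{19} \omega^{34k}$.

Let ζ = ω^34 = e^(2πi·34/20). Since 20 ∤ 34, ζ ≠ 1.
Sum = Σ_{k=0}^{19} ζ^k = (ζ^20 - 1)/(ζ - 1) = (ω^{34·20} - 1)/(ζ - 1) = (1 - 1)/(ζ - 1) = 0


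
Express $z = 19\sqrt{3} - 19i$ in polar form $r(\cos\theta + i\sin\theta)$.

r = |z| = sqrt(a^2 + b^2) = sqrt((19*sqrt(3))^2 + (-19)^2) = sqrt(1083 + 361) = sqrt(1444) = 38
θ = arctan(b/a) = arctan(-19/32.909) (quadrant-adjusted) = 330°
z = 38(cos 330° + i sin 330°)


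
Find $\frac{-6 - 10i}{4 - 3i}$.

Multiply numerator and denominator by conjugate (4 + 3i):
= (-6 - 10i)(4 + 3i) / (4^2 + (-3)^2)
= (6 - 58i) / 25
= 6/25 - (58/25)i


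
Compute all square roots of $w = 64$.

|w| = 64, arg(w) = 0°
Root modulus = 64^(1/2) = 8
Root arguments: θ_k = (0° + 360°k)/2 for k = 0, 1, ..., 1
Roots: 8, -8


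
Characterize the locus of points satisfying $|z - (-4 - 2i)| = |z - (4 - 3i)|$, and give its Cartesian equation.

|z - z1| = |z - z2| means z is equidistant from z1 and z2,
i.e. the perpendicular bisector of the segment from (-4, -2) to (4, -3) (midpoint (0, -5/2)).
With z = x + yi, square both sides:
(x - (-4))^2 + (y - (-2))^2 = (x - 4)^2 + (y - (-3))^2
The x^2 and y^2 terms cancel: 16x + (-2)y = 25 - 20 = 5
Simplify: 16x - 2y = 5
Locus: Perpendicular bisector of the segment from (-4, -2) to (4, -3): the line 16x - 2y = 5


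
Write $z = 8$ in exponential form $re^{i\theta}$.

r = |z| = sqrt((8)^2 + (0)^2) = sqrt(64 + 0) = sqrt(64) = 8
b = 0 and a > 0, so z lies on the positive real axis: θ = 0
z = 8e^(i*0) = 8


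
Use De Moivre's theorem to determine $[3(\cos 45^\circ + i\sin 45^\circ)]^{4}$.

By De Moivre: z^n = r^n(cos(nθ) + i sin(nθ))
= 3^4(cos(4*45°) + i sin(4*45°))
= 81(cos 180° + i sin 180°)
= -81


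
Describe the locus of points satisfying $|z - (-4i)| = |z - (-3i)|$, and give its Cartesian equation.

|z - z1| = |z - z2| means z is equidistant from z1 and z2,
i.e. the perpendicular bisector of the segment from (0, -4) to (0, -3) (midpoint (0, -7/2)).
With z = x + yi, square both sides:
(x - 0)^2 + (y - (-4))^2 = (x - 0)^2 + (y - (-3))^2
The x^2 and y^2 terms cancel: 0x + 2y = 9 - 16 = -7
Simplify: y = -7/2
Locus: Perpendicular bisector of the segment from (0, -4) to (0, -3): the line y = -7/2


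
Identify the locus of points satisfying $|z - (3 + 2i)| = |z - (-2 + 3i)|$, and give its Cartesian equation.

|z - z1| = |z - z2| means z is equidistant from z1 and z2,
i.e. the perpendicular bisector of the segment from (3, 2) to (-2, 3) (midpoint (1/2, 5/2)).
With z = x + yi, square both sides:
(x - 3)^2 + (y - 2)^2 = (x - (-2))^2 + (y - 3)^2
The x^2 and y^2 terms cancel: -10x + 2y = 13 - 13 = 0
Simplify: 5x - y = 0
Locus: Perpendicular bisector of the segment from (3, 2) to (-2, 3): the line 5x - y = 0


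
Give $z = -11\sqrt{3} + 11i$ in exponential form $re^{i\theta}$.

r = |z| = sqrt((-11*sqrt(3))^2 + (11)^2) = sqrt(363 + 121) = sqrt(484) = 22
θ = arctan(b/a) = arctan(11/-19.0526) (quadrant-adjusted) = 150° = 5π/6
z = 22e^(i*5π/6)


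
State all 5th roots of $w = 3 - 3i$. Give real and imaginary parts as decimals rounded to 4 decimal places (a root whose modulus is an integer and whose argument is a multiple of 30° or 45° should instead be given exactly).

|w| = sqrt(18) ≈ 4.242641, arg(w) = 315°
Root modulus = sqrt(18)^(1/5) ≈ 1.335141
Root arguments: θ_k = (315° + 360°k)/5 for k = 0, 1, ..., 4
Compute each root as (root modulus)(cos θ_k + i sin θ_k) using full-precision intermediates, then round to 4 decimal places.
Roots: 0.6061 + 1.1896i, -0.9441 + 0.9441i, -1.1896 - 0.6061i, 0.2089 - 1.3187i, 1.3187 - 0.2089i


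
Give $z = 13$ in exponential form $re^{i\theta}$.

r = |z| = sqrt((13)^2 + (0)^2) = sqrt(169 + 0) = sqrt(169) = 13
b = 0 and a > 0, so z lies on the positive real axis: θ = 0
z = 13e^(i*0) = 13


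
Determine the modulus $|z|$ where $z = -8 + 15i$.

|z| = sqrt(a^2 + b^2) = sqrt((-8)^2 + 15^2) = sqrt(289) = 17


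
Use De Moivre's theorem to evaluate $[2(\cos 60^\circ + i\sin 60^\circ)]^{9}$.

By De Moivre: z^n = r^n(cos(nθ) + i sin(nθ))
= 2^9(cos(9*60°) + i sin(9*60°))
= 512(cos 180° + i sin 180°)
= -512


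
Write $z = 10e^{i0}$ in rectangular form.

a = r cos θ = 10 * 1 = 10
b = r sin θ = 10 * 0 = 0
z = 10


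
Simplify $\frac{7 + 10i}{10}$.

Divisor is real, so divide each part by 10:
= 7/10 + i


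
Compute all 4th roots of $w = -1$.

|w| = 1, arg(w) = 180°
Root modulus = 1^(1/4) = 1
Root arguments: θ_k = (180° + 360°k)/4 for k = 0, 1, ..., 3
Roots: sqrt(2)/2 + (sqrt(2)/2)i, -sqrt(2)/2 + (sqrt(2)/2)i, -sqrt(2)/2 - (sqrt(2)/2)i, sqrt(2)/2 - (sqrt(2)/2)i


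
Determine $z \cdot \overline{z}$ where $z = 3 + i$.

z * conjugate(z) = |z|^2 = a^2 + b^2
= 3^2 + 1^2 = 10


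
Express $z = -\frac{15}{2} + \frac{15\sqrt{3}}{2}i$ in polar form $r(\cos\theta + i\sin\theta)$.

r = |z| = sqrt(a^2 + b^2) = sqrt((-15/2)^2 + (15*sqrt(3)/2)^2) = sqrt(225/4 + 675/4) = sqrt(225) = 15
θ = arctan(b/a) = arctan(12.9904/-7.5) (quadrant-adjusted) = 120°
z = 15(cos 120° + i sin 120°)


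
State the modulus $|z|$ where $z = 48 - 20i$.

|z| = sqrt(a^2 + b^2) = sqrt(48^2 + (-20)^2) = sqrt(2704) = 52


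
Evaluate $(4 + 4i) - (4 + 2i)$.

(4 - 4) + (4 - 2)i = 2i


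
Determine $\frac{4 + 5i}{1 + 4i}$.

Multiply numerator and denominator by conjugate (1 - 4i):
= (4 + 5i)(1 - 4i) / (1^2 + 4^2)
= (24 - 11i) / 17
= 24/17 - (11/17)i


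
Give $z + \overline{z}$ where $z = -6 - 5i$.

z + conjugate(z) = (a + bi) + (a - bi) = 2a
= 2 * (-6) = -12


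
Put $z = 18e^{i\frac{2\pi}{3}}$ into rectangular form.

a = r cos θ = 18 * -1/2 = -9
b = r sin θ = 18 * sqrt(3)/2 = 9*sqrt(3)
z = -9 + 9*sqrt(3)i


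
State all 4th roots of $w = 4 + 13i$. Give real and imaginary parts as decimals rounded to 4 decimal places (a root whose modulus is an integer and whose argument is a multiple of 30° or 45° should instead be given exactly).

|w| = sqrt(185) ≈ 13.601471, arg(w) ≈ 72.897271°
Root modulus = sqrt(185)^(1/4) ≈ 1.920421
Root arguments: θ_k = (arg(w) + 360°k)/4 for k = 0, 1, ..., 3
Compute each root as (root modulus)(cos θ_k + i sin θ_k) using full-precision intermediates, then round to 4 decimal places.
Roots: 1.8241 + 0.6006i, -0.6006 + 1.8241i, -1.8241 - 0.6006i, 0.6006 - 1.8241i


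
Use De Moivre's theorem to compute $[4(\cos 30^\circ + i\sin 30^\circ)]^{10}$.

By De Moivre: z^n = r^n(cos(nθ) + i sin(nθ))
= 4^10(cos(10*30°) + i sin(10*30°))
= 1048576(cos 300° + i sin 300°)
= 524288 - 524288*sqrt(3)i


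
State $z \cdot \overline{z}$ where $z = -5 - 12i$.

z * conjugate(z) = |z|^2 = a^2 + b^2
= (-5)^2 + (-12)^2 = 169


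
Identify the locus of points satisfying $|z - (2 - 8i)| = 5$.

|z - z0| = r describes a circle centered at z0 with radius r
Here z0 = 2 - 8i and r = 5
Locus: Circle centered at (2, -8) with radius 5


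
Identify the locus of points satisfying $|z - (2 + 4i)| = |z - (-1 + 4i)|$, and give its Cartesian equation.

|z - z1| = |z - z2| means z is equidistant from z1 and z2,
i.e. the perpendicular bisector of the segment from (2, 4) to (-1, 4) (midpoint (1/2, 4)).
With z = x + yi, square both sides:
(x - 2)^2 + (y - 4)^2 = (x - (-1))^2 + (y - 4)^2
The x^2 and y^2 terms cancel: -6x + 0y = 17 - 20 = -3
Simplify: x = 1/2
Locus: Perpendicular bisector of the segment from (2, 4) to (-1, 4): the line x = 1/2


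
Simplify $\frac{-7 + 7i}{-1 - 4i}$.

Multiply numerator and denominator by conjugate (-1 + 4i):
= (-7 + 7i)(-1 + 4i) / ((-1)^2 + (-4)^2)
= (-21 - 35i) / 17
= -21/17 - (35/17)i


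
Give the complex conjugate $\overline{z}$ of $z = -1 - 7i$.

If z = a + bi, then conjugate(z) = a - bi
conjugate(-1 - 7i) = -1 + 7i


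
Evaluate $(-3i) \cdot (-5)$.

(a1*a2 - b1*b2) + (a1*b2 + b1*a2)i
= (0 - 0) + (0 + 15)i
= 15i


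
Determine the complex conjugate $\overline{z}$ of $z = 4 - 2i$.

If z = a + bi, then conjugate(z) = a - bi
conjugate(4 - 2i) = 4 + 2i


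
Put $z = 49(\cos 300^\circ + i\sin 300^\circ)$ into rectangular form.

a = r cos θ = 49 * 1/2 = 49/2
b = r sin θ = 49 * -sqrt(3)/2 = -49*sqrt(3)/2
z = 49/2 - (49*sqrt(3)/2)i


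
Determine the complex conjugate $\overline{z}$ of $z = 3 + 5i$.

If z = a + bi, then conjugate(z) = a - bi
conjugate(3 + 5i) = 3 - 5i


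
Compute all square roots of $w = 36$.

|w| = 36, arg(w) = 0°
Root modulus = 36^(1/2) = 6
Root arguments: θ_k = (0° + 360°k)/2 for k = 0, 1, ..., 1
Roots: 6, -6


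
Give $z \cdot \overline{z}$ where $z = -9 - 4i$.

z * conjugate(z) = |z|^2 = a^2 + b^2
= (-9)^2 + (-4)^2 = 97


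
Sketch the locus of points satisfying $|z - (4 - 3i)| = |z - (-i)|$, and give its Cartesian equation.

|z - z1| = |z - z2| means z is equidistant from z1 and z2,
i.e. the perpendicular bisector of the segment from (4, -3) to (0, -1) (midpoint (2, -2)).
With z = x + yi, square both sides:
(x - 4)^2 + (y - (-3))^2 = (x - 0)^2 + (y - (-1))^2
The x^2 and y^2 terms cancel: -8x + 4y = 1 - 25 = -24
Simplify: 2x - y = 6
Locus: Perpendicular bisector of the segment from (4, -3) to (0, -1): the line 2x - y = 6


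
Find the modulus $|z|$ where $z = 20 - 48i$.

|z| = sqrt(a^2 + b^2) = sqrt(20^2 + (-48)^2) = sqrt(2704) = 52


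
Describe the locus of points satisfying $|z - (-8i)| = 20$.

|z - z0| = r describes a circle centered at z0 with radius r
Here z0 = -8i and r = 20
Locus: Circle centered at (0, -8) with radius 20


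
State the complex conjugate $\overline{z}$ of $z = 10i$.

If z = a + bi, then conjugate(z) = a - bi
conjugate(10i) = -10i


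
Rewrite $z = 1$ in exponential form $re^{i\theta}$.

r = |z| = sqrt((1)^2 + (0)^2) = sqrt(1 + 0) = sqrt(1) = 1
b = 0 and a > 0, so z lies on the positive real axis: θ = 0
z = 1e^(i*0) = 1


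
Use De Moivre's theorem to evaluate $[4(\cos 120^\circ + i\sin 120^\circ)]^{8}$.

By De Moivre: z^n = r^n(cos(nθ) + i sin(nθ))
= 4^8(cos(8*120°) + i sin(8*120°))
= 65536(cos 240° + i sin 240°)
= -32768 - 32768*sqrt(3)i


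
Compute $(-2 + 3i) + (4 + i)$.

(-2 + 4) + (3 + 1)i = 2 + 4i


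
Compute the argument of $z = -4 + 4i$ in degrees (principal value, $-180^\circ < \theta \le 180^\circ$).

θ = arctan(b/a) = arctan(4/-4) (quadrant-adjusted) = 135°


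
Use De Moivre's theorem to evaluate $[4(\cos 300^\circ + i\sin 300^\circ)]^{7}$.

By De Moivre: z^n = r^n(cos(nθ) + i sin(nθ))
= 4^7(cos(7*300°) + i sin(7*300°))
= 16384(cos 300° + i sin 300°)
= 8192 - 8192*sqrt(3)i


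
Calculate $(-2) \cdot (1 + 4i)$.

(a1*a2 - b1*b2) + (a1*b2 + b1*a2)i
= (-2 - 0) + (-8 + 0)i
= -2 - 8i


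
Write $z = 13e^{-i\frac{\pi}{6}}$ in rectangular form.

a = r cos θ = 13 * sqrt(3)/2 = 13*sqrt(3)/2
b = r sin θ = 13 * -1/2 = -13/2
z = 13*sqrt(3)/2 - (13/2)i


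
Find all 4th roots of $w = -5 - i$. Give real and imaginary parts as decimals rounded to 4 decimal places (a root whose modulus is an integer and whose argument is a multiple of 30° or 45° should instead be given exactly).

|w| = sqrt(26) ≈ 5.099020, arg(w) ≈ 191.309932°
Root modulus = sqrt(26)^(1/4) ≈ 1.502698
Root arguments: θ_k = (arg(w) + 360°k)/4 for k = 0, 1, ..., 3
Compute each root as (root modulus)(cos θ_k + i sin θ_k) using full-precision intermediates, then round to 4 decimal places.
Roots: 1.0089 + 1.1137i, -1.1137 + 1.0089i, -1.0089 - 1.1137i, 1.1137 - 1.0089i


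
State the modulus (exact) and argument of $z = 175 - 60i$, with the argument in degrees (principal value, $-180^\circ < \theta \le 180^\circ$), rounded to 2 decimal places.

|z| = sqrt(175^2 + (-60)^2) = 185
arg(z) = arctan(b/a) = arctan(-60/175) (quadrant-adjusted) = -18.92°


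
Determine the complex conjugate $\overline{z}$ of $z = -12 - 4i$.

If z = a + bi, then conjugate(z) = a - bi
conjugate(-12 - 4i) = -12 + 4i


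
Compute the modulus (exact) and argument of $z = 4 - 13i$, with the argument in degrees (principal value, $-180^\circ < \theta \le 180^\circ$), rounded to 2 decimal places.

|z| = sqrt(4^2 + (-13)^2) = sqrt(185)
arg(z) = arctan(b/a) = arctan(-13/4) (quadrant-adjusted) = -72.90°


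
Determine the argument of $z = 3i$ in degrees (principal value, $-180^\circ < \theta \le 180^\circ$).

a = 0 and b > 0, so z lies on the positive imaginary axis: θ = 90°


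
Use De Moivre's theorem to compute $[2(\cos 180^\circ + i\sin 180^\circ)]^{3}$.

By De Moivre: z^n = r^n(cos(nθ) + i sin(nθ))
= 2^3(cos(3*180°) + i sin(3*180°))
= 8(cos 180° + i sin 180°)
= -8


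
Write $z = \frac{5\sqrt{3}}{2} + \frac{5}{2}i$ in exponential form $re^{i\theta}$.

r = |z| = sqrt((5*sqrt(3)/2)^2 + (5/2)^2) = sqrt(75/4 + 25/4) = sqrt(25) = 5
θ = arctan(b/a) = arctan(2.5/4.3301) (quadrant-adjusted) = 30° = π/6
z = 5e^(i*π/6)


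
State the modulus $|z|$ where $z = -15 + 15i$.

|z| = sqrt(a^2 + b^2) = sqrt((-15)^2 + 15^2) = sqrt(450) = sqrt(450)


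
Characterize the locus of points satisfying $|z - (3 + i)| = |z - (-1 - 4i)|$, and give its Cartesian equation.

|z - z1| = |z - z2| means z is equidistant from z1 and z2,
i.e. the perpendicular bisector of the segment from (3, 1) to (-1, -4) (midpoint (1, -3/2)).
With z = x + yi, square both sides:
(x - 3)^2 + (y - 1)^2 = (x - (-1))^2 + (y - (-4))^2
The x^2 and y^2 terms cancel: -8x + (-10)y = 17 - 10 = 7
Simplify: 8x + 10y = -7
Locus: Perpendicular bisector of the segment from (3, 1) to (-1, -4): the line 8x + 10y = -7


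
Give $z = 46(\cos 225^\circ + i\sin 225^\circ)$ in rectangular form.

a = r cos θ = 46 * -sqrt(2)/2 = -23*sqrt(2)
b = r sin θ = 46 * -sqrt(2)/2 = -23*sqrt(2)
z = -23*sqrt(2) - 23*sqrt(2)i


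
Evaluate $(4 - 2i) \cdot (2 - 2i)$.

(a1*a2 - b1*b2) + (a1*b2 + b1*a2)i
= (8 - 4) + (-8 + (-4))i
= 4 - 12i


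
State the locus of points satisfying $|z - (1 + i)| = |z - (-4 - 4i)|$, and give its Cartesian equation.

|z - z1| = |z - z2| means z is equidistant from z1 and z2,
i.e. the perpendicular bisector of the segment from (1, 1) to (-4, -4) (midpoint (-3/2, -3/2)).
With z = x + yi, square both sides:
(x - 1)^2 + (y - 1)^2 = (x - (-4))^2 + (y - (-4))^2
The x^2 and y^2 terms cancel: -10x + (-10)y = 32 - 2 = 30
Simplify: x + y = -3
Locus: Perpendicular bisector of the segment from (1, 1) to (-4, -4): the line x + y = -3


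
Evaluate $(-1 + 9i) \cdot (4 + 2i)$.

(a1*a2 - b1*b2) + (a1*b2 + b1*a2)i
= (-4 - 18) + (-2 + 36)i
= -22 + 34i


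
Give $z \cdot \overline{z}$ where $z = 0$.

z * conjugate(z) = |z|^2 = a^2 + b^2
= 0^2 + 0^2 = 0


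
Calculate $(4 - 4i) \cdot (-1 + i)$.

(a1*a2 - b1*b2) + (a1*b2 + b1*a2)i
= (-4 - (-4)) + (4 + 4)i
= 8i


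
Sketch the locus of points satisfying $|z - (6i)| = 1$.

|z - z0| = r describes a circle centered at z0 with radius r
Here z0 = 6i and r = 1
Locus: Circle centered at (0, 6) with radius 1


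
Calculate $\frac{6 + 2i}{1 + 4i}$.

Multiply numerator and denominator by conjugate (1 - 4i):
= (6 + 2i)(1 - 4i) / (1^2 + 4^2)
= (14 - 22i) / 17
= 14/17 - (22/17)i


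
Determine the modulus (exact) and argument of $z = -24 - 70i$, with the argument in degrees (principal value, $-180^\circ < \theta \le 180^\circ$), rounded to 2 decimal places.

|z| = sqrt((-24)^2 + (-70)^2) = 74
arg(z) = arctan(b/a) = arctan(-70/-24) (quadrant-adjusted) = -108.92°


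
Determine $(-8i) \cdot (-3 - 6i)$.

(a1*a2 - b1*b2) + (a1*b2 + b1*a2)i
= (0 - 48) + (0 + 24)i
= -48 + 24i


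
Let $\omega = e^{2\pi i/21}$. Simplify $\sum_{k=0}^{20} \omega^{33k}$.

Let ζ = ω^33 = e^(2πi·33/21). Since 21 ∤ 33, ζ ≠ 1.
Sum = Σ_{k=0}^{20} ζ^k = (ζ^21 - 1)/(ζ - 1) = (ω^{33·21} - 1)/(ζ - 1) = (1 - 1)/(ζ - 1) = 0


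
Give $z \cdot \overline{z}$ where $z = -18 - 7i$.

z * conjugate(z) = |z|^2 = a^2 + b^2
= (-18)^2 + (-7)^2 = 373


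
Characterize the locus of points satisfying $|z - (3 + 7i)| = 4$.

|z - z0| = r describes a circle centered at z0 with radius r
Here z0 = 3 + 7i and r = 4
Locus: Circle centered at (3, 7) with radius 4


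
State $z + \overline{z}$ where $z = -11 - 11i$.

z + conjugate(z) = (a + bi) + (a - bi) = 2a
= 2 * (-11) = -22


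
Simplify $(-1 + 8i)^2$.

(a + bi)^2 = a^2 - b^2 + 2abi
= (-1)^2 - 8^2 + 2*(-1)*8i
= -63 - 16i


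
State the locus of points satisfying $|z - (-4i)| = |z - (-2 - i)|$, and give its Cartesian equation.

|z - z1| = |z - z2| means z is equidistant from z1 and z2,
i.e. the perpendicular bisector of the segment from (0, -4) to (-2, -1) (midpoint (-1, -5/2)).
With z = x + yi, square both sides:
(x - 0)^2 + (y - (-4))^2 = (x - (-2))^2 + (y - (-1))^2
The x^2 and y^2 terms cancel: -4x + 6y = 5 - 16 = -11
Simplify: 4x - 6y = 11
Locus: Perpendicular bisector of the segment from (0, -4) to (-2, -1): the line 4x - 6y = 11


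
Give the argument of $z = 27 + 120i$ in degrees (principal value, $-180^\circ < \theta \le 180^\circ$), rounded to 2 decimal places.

θ = arctan(b/a) = arctan(120/27) (quadrant-adjusted) = 77.32°


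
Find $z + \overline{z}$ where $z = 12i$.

z + conjugate(z) = (a + bi) + (a - bi) = 2a
= 2 * 0 = 0


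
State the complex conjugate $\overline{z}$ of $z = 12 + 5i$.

If z = a + bi, then conjugate(z) = a - bi
conjugate(12 + 5i) = 12 - 5i


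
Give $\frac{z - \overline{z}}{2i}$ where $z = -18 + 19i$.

z - conjugate(z) = 2bi
(z - conjugate(z))/(2i) = 2bi/(2i) = b = 19


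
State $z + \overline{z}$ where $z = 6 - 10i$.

z + conjugate(z) = (a + bi) + (a - bi) = 2a
= 2 * 6 = 12


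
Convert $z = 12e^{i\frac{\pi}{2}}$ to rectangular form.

a = r cos θ = 12 * 0 = 0
b = r sin θ = 12 * 1 = 12
z = 12i


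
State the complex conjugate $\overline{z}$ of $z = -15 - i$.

If z = a + bi, then conjugate(z) = a - bi
conjugate(-15 - i) = -15 + i


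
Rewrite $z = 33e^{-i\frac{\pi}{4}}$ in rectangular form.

a = r cos θ = 33 * sqrt(2)/2 = 33*sqrt(2)/2
b = r sin θ = 33 * -sqrt(2)/2 = -33*sqrt(2)/2
z = 33*sqrt(2)/2 - (33*sqrt(2)/2)i


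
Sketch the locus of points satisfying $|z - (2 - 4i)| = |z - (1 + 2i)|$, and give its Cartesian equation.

|z - z1| = |z - z2| means z is equidistant from z1 and z2,
i.e. the perpendicular bisector of the segment from (2, -4) to (1, 2) (midpoint (3/2, -1)).
With z = x + yi, square both sides:
(x - 2)^2 + (y - (-4))^2 = (x - 1)^2 + (y - 2)^2
The x^2 and y^2 terms cancel: -2x + 12y = 5 - 20 = -15
Simplify: 2x - 12y = 15
Locus: Perpendicular bisector of the segment from (2, -4) to (1, 2): the line 2x - 12y = 15


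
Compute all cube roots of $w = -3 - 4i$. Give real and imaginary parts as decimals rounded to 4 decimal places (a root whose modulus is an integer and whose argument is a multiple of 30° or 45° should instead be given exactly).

|w| = 5, arg(w) ≈ 233.130102°
Root modulus = 5^(1/3) ≈ 1.709976
Root arguments: θ_k = (arg(w) + 360°k)/3 for k = 0, 1, ..., 2
Compute each root as (root modulus)(cos θ_k + i sin θ_k) using full-precision intermediates, then round to 4 decimal places.
Roots: 0.3640 + 1.6708i, -1.6289 - 0.5202i, 1.2650 - 1.1506i


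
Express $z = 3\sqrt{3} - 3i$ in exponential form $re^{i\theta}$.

r = |z| = sqrt((3*sqrt(3))^2 + (-3)^2) = sqrt(27 + 9) = sqrt(36) = 6
θ = arctan(b/a) = arctan(-3/5.1962) (quadrant-adjusted) = -30° = -π/6
z = 6e^(-i*π/6)


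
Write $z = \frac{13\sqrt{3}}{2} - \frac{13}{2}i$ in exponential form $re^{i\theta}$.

r = |z| = sqrt((13*sqrt(3)/2)^2 + (-13/2)^2) = sqrt(507/4 + 169/4) = sqrt(169) = 13
θ = arctan(b/a) = arctan(-6.5/11.2583) (quadrant-adjusted) = -30° = -π/6
z = 13e^(-i*π/6)


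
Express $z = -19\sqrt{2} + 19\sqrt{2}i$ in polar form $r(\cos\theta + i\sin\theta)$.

r = |z| = sqrt(a^2 + b^2) = sqrt((-19*sqrt(2))^2 + (19*sqrt(2))^2) = sqrt(722 + 722) = sqrt(1444) = 38
θ = arctan(b/a) = arctan(26.8701/-26.8701) (quadrant-adjusted) = 135°
z = 38(cos 135° + i sin 135°)


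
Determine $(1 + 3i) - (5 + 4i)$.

(1 - 5) + (3 - 4)i = -4 - i


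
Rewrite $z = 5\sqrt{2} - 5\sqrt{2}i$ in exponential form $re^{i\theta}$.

r = |z| = sqrt((5*sqrt(2))^2 + (-5*sqrt(2))^2) = sqrt(50 + 50) = sqrt(100) = 10
θ = arctan(b/a) = arctan(-7.0711/7.0711) (quadrant-adjusted) = -45° = -π/4
z = 10e^(-i*π/4)


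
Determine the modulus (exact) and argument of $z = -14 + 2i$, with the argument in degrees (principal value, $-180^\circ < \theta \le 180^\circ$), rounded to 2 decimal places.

|z| = sqrt((-14)^2 + 2^2) = sqrt(200)
arg(z) = arctan(b/a) = arctan(2/-14) (quadrant-adjusted) = 171.87°


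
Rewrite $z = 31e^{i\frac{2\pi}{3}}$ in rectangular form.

a = r cos θ = 31 * -1/2 = -31/2
b = r sin θ = 31 * sqrt(3)/2 = 31*sqrt(3)/2
z = -31/2 + (31*sqrt(3)/2)i


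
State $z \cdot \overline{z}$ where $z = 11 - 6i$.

z * conjugate(z) = |z|^2 = a^2 + b^2
= 11^2 + (-6)^2 = 157


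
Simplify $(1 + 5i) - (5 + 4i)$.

(1 - 5) + (5 - 4)i = -4 + i


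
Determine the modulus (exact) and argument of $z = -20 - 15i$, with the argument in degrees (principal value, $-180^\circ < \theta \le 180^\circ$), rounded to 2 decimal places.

|z| = sqrt((-20)^2 + (-15)^2) = 25
arg(z) = arctan(b/a) = arctan(-15/-20) (quadrant-adjusted) = -143.13°


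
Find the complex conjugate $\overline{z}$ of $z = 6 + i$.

If z = a + bi, then conjugate(z) = a - bi
conjugate(6 + i) = 6 - i


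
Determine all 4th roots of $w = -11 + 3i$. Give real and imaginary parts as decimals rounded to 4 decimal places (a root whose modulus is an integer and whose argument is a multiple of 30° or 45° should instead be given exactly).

|w| = sqrt(130) ≈ 11.401754, arg(w) ≈ 164.744881°
Root modulus = sqrt(130)^(1/4) ≈ 1.837566
Root arguments: θ_k = (arg(w) + 360°k)/4 for k = 0, 1, ..., 3
Compute each root as (root modulus)(cos θ_k + i sin θ_k) using full-precision intermediates, then round to 4 decimal places.
Roots: 1.3829 + 1.2101i, -1.2101 + 1.3829i, -1.3829 - 1.2101i, 1.2101 - 1.3829i


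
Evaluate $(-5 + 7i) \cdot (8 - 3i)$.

(a1*a2 - b1*b2) + (a1*b2 + b1*a2)i
= (-40 - (-21)) + (15 + 56)i
= -19 + 71i


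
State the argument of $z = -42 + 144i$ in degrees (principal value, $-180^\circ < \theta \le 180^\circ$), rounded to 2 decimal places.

θ = arctan(b/a) = arctan(144/-42) (quadrant-adjusted) = 106.26°


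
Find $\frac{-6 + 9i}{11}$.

Divisor is real, so divide each part by 11:
= -6/11 + (9/11)i


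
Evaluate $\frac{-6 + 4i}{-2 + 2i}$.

Multiply numerator and denominator by conjugate (-2 - 2i):
= (-6 + 4i)(-2 - 2i) / ((-2)^2 + 2^2)
= (20 + 4i) / 8
Divide through by 4: (5 + i) / 2
= 5/2 + (1/2)i


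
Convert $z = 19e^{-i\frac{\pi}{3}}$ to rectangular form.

a = r cos θ = 19 * 1/2 = 19/2
b = r sin θ = 19 * -sqrt(3)/2 = -19*sqrt(3)/2
z = 19/2 - (19*sqrt(3)/2)i


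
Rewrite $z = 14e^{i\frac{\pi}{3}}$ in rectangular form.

a = r cos θ = 14 * 1/2 = 7
b = r sin θ = 14 * sqrt(3)/2 = 7*sqrt(3)
z = 7 + 7*sqrt(3)i


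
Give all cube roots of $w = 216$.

|w| = 216, arg(w) = 0°
Root modulus = 216^(1/3) = 6
Root arguments: θ_k = (0° + 360°k)/3 for k = 0, 1, ..., 2
Roots: 6, -3 + 3*sqrt(3)i, -3 - 3*sqrt(3)i


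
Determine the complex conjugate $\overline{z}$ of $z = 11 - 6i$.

If z = a + bi, then conjugate(z) = a - bi
conjugate(11 - 6i) = 11 + 6i


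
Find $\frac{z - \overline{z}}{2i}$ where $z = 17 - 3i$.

z - conjugate(z) = 2bi
(z - conjugate(z))/(2i) = 2bi/(2i) = b = -3


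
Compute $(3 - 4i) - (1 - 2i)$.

(3 - 1) + (-4 - (-2))i = 2 - 2i


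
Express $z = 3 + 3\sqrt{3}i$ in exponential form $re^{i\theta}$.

r = |z| = sqrt((3)^2 + (3*sqrt(3))^2) = sqrt(9 + 27) = sqrt(36) = 6
θ = arctan(b/a) = arctan(5.1962/3) (quadrant-adjusted) = 60° = π/3
z = 6e^(i*π/3)


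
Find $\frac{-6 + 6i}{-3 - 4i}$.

Multiply numerator and denominator by conjugate (-3 + 4i):
= (-6 + 6i)(-3 + 4i) / ((-3)^2 + (-4)^2)
= (-6 - 42i) / 25
= -6/25 - (42/25)i


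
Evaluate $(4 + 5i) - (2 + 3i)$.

(4 - 2) + (5 - 3)i = 2 + 2i


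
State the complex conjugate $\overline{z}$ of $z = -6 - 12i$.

If z = a + bi, then conjugate(z) = a - bi
conjugate(-6 - 12i) = -6 + 12i


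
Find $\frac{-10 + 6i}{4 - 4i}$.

Multiply numerator and denominator by conjugate (4 + 4i):
= (-10 + 6i)(4 + 4i) / (4^2 + (-4)^2)
= (-64 - 16i) / 32
Divide through by 16: (-4 - i) / 2
= -2 - (1/2)i


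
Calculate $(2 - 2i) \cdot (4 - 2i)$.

(a1*a2 - b1*b2) + (a1*b2 + b1*a2)i
= (8 - 4) + (-4 + (-8))i
= 4 - 12i


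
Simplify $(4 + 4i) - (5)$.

(4 - 5) + (4 - 0)i = -1 + 4i


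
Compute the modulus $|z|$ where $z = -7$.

|z| = sqrt(a^2 + b^2) = sqrt((-7)^2 + 0^2) = sqrt(49) = 7


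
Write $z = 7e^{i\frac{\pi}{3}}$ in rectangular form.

a = r cos θ = 7 * 1/2 = 7/2
b = r sin θ = 7 * sqrt(3)/2 = 7*sqrt(3)/2
z = 7/2 + (7*sqrt(3)/2)i


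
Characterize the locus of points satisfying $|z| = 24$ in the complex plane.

|z| = 24 means sqrt(x^2 + y^2) = 24
This is a circle of radius 24 centered at the origin


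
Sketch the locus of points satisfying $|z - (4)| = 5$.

|z - z0| = r describes a circle centered at z0 with radius r
Here z0 = 4 and r = 5
Locus: Circle centered at (4, 0) with radius 5


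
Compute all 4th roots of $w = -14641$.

|w| = 14641, arg(w) = 180°
Root modulus = 14641^(1/4) = 11
Root arguments: θ_k = (180° + 360°k)/4 for k = 0, 1, ..., 3
Roots: 11*sqrt(2)/2 + (11*sqrt(2)/2)i, -11*sqrt(2)/2 + (11*sqrt(2)/2)i, -11*sqrt(2)/2 - (11*sqrt(2)/2)i, 11*sqrt(2)/2 - (11*sqrt(2)/2)i


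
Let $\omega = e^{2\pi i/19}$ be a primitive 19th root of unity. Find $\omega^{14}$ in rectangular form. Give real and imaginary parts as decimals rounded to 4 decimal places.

ω^14 = e^(2πi·14/19) = e^(i·28π/19)
= cos(28π/19) + i sin(28π/19)
= -0.0826 - 0.9966i


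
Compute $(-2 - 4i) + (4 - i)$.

(-2 + 4) + (-4 + (-1))i = 2 - 5i


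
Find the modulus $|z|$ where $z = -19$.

|z| = sqrt(a^2 + b^2) = sqrt((-19)^2 + 0^2) = sqrt(361) = 19


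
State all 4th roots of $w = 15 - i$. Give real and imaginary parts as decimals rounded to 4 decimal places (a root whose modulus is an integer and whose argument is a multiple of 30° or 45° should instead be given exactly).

|w| = sqrt(226) ≈ 15.033296, arg(w) ≈ 356.185925°
Root modulus = sqrt(226)^(1/4) ≈ 1.969081
Root arguments: θ_k = (arg(w) + 360°k)/4 for k = 0, 1, ..., 3
Compute each root as (root modulus)(cos θ_k + i sin θ_k) using full-precision intermediates, then round to 4 decimal places.
Roots: 0.0328 + 1.9688i, -1.9688 + 0.0328i, -0.0328 - 1.9688i, 1.9688 - 0.0328i


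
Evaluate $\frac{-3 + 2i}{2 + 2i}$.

Multiply numerator and denominator by conjugate (2 - 2i):
= (-3 + 2i)(2 - 2i) / (2^2 + 2^2)
= (-2 + 10i) / 8
Divide through by 2: (-1 + 5i) / 4
= -1/4 + (5/4)i


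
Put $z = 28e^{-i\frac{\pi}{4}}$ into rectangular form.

a = r cos θ = 28 * sqrt(2)/2 = 14*sqrt(2)
b = r sin θ = 28 * -sqrt(2)/2 = -14*sqrt(2)
z = 14*sqrt(2) - 14*sqrt(2)i


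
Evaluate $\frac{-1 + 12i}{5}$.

Divisor is real, so divide each part by 5:
= -1/5 + (12/5)i


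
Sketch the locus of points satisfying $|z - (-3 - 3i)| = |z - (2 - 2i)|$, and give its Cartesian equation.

|z - z1| = |z - z2| means z is equidistant from z1 and z2,
i.e. the perpendicular bisector of the segment from (-3, -3) to (2, -2) (midpoint (-1/2, -5/2)).
With z = x + yi, square both sides:
(x - (-3))^2 + (y - (-3))^2 = (x - 2)^2 + (y - (-2))^2
The x^2 and y^2 terms cancel: 10x + 2y = 8 - 18 = -10
Simplify: 5x + y = -5
Locus: Perpendicular bisector of the segment from (-3, -3) to (2, -2): the line 5x + y = -5


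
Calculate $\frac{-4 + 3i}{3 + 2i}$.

Multiply numerator and denominator by conjugate (3 - 2i):
= (-4 + 3i)(3 - 2i) / (3^2 + 2^2)
= (-6 + 17i) / 13
= -6/13 + (17/13)i


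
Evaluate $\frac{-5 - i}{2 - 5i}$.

Multiply numerator and denominator by conjugate (2 + 5i):
= (-5 - i)(2 + 5i) / (2^2 + (-5)^2)
= (-5 - 27i) / 29
= -5/29 - (27/29)i


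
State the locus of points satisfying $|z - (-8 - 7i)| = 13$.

|z - z0| = r describes a circle centered at z0 with radius r
Here z0 = -8 - 7i and r = 13
Locus: Circle centered at (-8, -7) with radius 13


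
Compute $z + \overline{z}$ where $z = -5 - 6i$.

z + conjugate(z) = (a + bi) + (a - bi) = 2a
= 2 * (-5) = -10


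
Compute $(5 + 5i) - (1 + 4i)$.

(5 - 1) + (5 - 4)i = 4 + i


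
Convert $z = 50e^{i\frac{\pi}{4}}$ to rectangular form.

a = r cos θ = 50 * sqrt(2)/2 = 25*sqrt(2)
b = r sin θ = 50 * sqrt(2)/2 = 25*sqrt(2)
z = 25*sqrt(2) + 25*sqrt(2)i


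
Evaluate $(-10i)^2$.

(a + bi)^2 = a^2 - b^2 + 2abi
= 0^2 - (-10)^2 + 2*0*(-10)i
= -100


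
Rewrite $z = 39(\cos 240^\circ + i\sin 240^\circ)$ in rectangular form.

a = r cos θ = 39 * -1/2 = -39/2
b = r sin θ = 39 * -sqrt(3)/2 = -39*sqrt(3)/2
z = -39/2 - (39*sqrt(3)/2)i


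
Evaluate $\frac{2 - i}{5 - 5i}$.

Multiply numerator and denominator by conjugate (5 + 5i):
= (2 - i)(5 + 5i) / (5^2 + (-5)^2)
= (15 + 5i) / 50
Divide through by 5: (3 + i) / 10
= 3/10 + (1/10)i


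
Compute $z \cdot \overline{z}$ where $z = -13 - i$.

z * conjugate(z) = |z|^2 = a^2 + b^2
= (-13)^2 + (-1)^2 = 170


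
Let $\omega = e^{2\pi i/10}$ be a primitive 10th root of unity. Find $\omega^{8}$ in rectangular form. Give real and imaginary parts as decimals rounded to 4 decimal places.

ω^8 = e^(2πi·8/10) = e^(i·8π/5)
= cos(8π/5) + i sin(8π/5)
= 0.3090 - 0.9511i


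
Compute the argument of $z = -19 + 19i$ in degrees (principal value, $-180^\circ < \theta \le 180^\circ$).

θ = arctan(b/a) = arctan(19/-19) (quadrant-adjusted) = 135°


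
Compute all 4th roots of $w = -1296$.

|w| = 1296, arg(w) = 180°
Root modulus = 1296^(1/4) = 6
Root arguments: θ_k = (180° + 360°k)/4 for k = 0, 1, ..., 3
Roots: 3*sqrt(2) + 3*sqrt(2)i, -3*sqrt(2) + 3*sqrt(2)i, -3*sqrt(2) - 3*sqrt(2)i, 3*sqrt(2) - 3*sqrt(2)i


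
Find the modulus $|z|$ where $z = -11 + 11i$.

|z| = sqrt(a^2 + b^2) = sqrt((-11)^2 + 11^2) = sqrt(242) = sqrt(242)


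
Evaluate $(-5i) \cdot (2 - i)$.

(a1*a2 - b1*b2) + (a1*b2 + b1*a2)i
= (0 - 5) + (0 + (-10))i
= -5 - 10i


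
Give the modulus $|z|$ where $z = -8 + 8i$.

|z| = sqrt(a^2 + b^2) = sqrt((-8)^2 + 8^2) = sqrt(128) = sqrt(128)


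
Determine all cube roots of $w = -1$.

|w| = 1, arg(w) = 180°
Root modulus = 1^(1/3) = 1
Root arguments: θ_k = (180° + 360°k)/3 for k = 0, 1, ..., 2
Roots: 1/2 + (sqrt(3)/2)i, -1, 1/2 - (sqrt(3)/2)i


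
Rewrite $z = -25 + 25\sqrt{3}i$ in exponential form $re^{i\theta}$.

r = |z| = sqrt((-25)^2 + (25*sqrt(3))^2) = sqrt(625 + 1875) = sqrt(2500) = 50
θ = arctan(b/a) = arctan(43.3013/-25) (quadrant-adjusted) = 120° = 2π/3
z = 50e^(i*2π/3)


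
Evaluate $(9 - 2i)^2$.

(a + bi)^2 = a^2 - b^2 + 2abi
= 9^2 - (-2)^2 + 2*9*(-2)i
= 77 - 36i


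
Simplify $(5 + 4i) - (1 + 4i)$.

(5 - 1) + (4 - 4)i = 4


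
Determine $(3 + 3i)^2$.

(a + bi)^2 = a^2 - b^2 + 2abi
= 3^2 - 3^2 + 2*3*3i
= 18i


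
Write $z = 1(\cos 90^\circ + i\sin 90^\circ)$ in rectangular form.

a = r cos θ = 1 * 0 = 0
b = r sin θ = 1 * 1 = 1
z = i


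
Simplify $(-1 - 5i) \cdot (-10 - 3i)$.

(a1*a2 - b1*b2) + (a1*b2 + b1*a2)i
= (10 - 15) + (3 + 50)i
= -5 + 53i


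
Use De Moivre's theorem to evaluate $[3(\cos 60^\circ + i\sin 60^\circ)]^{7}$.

By De Moivre: z^n = r^n(cos(nθ) + i sin(nθ))
= 3^7(cos(7*60°) + i sin(7*60°))
= 2187(cos 60° + i sin 60°)
= 2187/2 + (2187*sqrt(3)/2)i


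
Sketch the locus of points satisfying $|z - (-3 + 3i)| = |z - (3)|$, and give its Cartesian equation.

|z - z1| = |z - z2| means z is equidistant from z1 and z2,
i.e. the perpendicular bisector of the segment from (-3, 3) to (3, 0) (midpoint (0, 3/2)).
With z = x + yi, square both sides:
(x - (-3))^2 + (y - 3)^2 = (x - 3)^2 + (y - 0)^2
The x^2 and y^2 terms cancel: 12x + (-6)y = 9 - 18 = -9
Simplify: 4x - 2y = -3
Locus: Perpendicular bisector of the segment from (-3, 3) to (3, 0): the line 4x - 2y = -3


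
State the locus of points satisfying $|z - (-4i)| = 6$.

|z - z0| = r describes a circle centered at z0 with radius r
Here z0 = -4i and r = 6
Locus: Circle centered at (0, -4) with radius 6


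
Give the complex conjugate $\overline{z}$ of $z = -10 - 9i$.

If z = a + bi, then conjugate(z) = a - bi
conjugate(-10 - 9i) = -10 + 9i


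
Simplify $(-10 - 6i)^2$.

(a + bi)^2 = a^2 - b^2 + 2abi
= (-10)^2 - (-6)^2 + 2*(-10)*(-6)i
= 64 + 120i


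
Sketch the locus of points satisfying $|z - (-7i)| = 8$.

|z - z0| = r describes a circle centered at z0 with radius r
Here z0 = -7i and r = 8
Locus: Circle centered at (0, -7) with radius 8


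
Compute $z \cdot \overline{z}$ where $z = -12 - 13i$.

z * conjugate(z) = |z|^2 = a^2 + b^2
= (-12)^2 + (-13)^2 = 313


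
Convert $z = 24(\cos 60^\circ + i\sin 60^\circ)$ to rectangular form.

a = r cos θ = 24 * 1/2 = 12
b = r sin θ = 24 * sqrt(3)/2 = 12*sqrt(3)
z = 12 + 12*sqrt(3)i


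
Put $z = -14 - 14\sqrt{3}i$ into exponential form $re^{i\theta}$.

r = |z| = sqrt((-14)^2 + (-14*sqrt(3))^2) = sqrt(196 + 588) = sqrt(784) = 28
θ = arctan(b/a) = arctan(-24.2487/-14) (quadrant-adjusted) = -120° = -2π/3
z = 28e^(-i*2π/3)
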